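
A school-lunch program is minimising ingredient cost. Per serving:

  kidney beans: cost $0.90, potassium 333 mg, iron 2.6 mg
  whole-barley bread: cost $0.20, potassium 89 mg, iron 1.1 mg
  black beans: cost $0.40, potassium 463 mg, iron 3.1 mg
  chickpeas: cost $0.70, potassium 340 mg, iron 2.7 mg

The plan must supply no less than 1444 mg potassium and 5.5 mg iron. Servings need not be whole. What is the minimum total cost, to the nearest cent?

Two binding constraints pin down two serving amounts, so the optimal mix uses at most two foods. The candidates are each food alone (scaled to the tighter of potassium/iron) and each pair with both constraints tight.
kidney beans only: max(1444/333, 5.5/2.6) = 4.336 servings → $3.90.
whole-barley bread only: max(1444/89, 5.5/1.1) = 16.22 servings → $3.24.
black beans only: max(1444/463, 5.5/3.1) = 3.119 servings → $1.25.
chickpeas only: max(1444/340, 5.5/2.7) = 4.247 servings → $2.97.
kidney beans + whole-barley bread with both targets exact would need a negative amount; discard.
kidney beans + black beans: the both-tight solution has a negative serving — not a feasible corner.
kidney beans + chickpeas with both targets exact would need a negative amount; discard.
whole-barley bread + black beans: intersection lies outside the first quadrant.
whole-barley bread + chickpeas: intersection lies outside the first quadrant.
black beans + chickpeas: intersection lies outside the first quadrant.
Cheapest feasible corner: $1.25.

$1.25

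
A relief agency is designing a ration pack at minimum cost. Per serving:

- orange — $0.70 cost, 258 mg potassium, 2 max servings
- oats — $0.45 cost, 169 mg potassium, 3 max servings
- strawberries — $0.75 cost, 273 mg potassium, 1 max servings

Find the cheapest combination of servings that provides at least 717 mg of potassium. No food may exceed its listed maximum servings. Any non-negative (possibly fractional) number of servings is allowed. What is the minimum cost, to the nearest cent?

Cost per mg of potassium: oats $0.0027, orange $0.0027, strawberries $0.0027.
Take 3 servings of oats: +507.0 mg potassium for $1.35 (total $1.35, still need 210.0 mg).
Take 0.814 servings of orange: +210.0 mg potassium for $0.57 (total $1.92, still need 0.0 mg).
Filling from the cheapest source first is optimal under one linear minimum: $1.92.

$1.92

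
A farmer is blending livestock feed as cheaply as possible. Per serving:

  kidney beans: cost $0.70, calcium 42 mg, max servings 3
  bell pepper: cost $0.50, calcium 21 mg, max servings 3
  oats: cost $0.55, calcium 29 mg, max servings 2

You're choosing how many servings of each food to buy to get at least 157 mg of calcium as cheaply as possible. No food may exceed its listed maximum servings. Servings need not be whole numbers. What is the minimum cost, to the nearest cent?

$2.69

Cost per mg of calcium: kidney beans $0.0167, oats $0.0190, bell pepper $0.0238.
Take 3 servings of kidney beans: +126.0 mg calcium for $2.10 (total $2.10, still need 31.0 mg).
Take 1.069 servings of oats: +31.0 mg calcium for $0.59 (total $2.69, still need 0.0 mg).
Greedy by cheapest-per-mg is optimal for a single linear constraint, so the minimum cost is $2.69.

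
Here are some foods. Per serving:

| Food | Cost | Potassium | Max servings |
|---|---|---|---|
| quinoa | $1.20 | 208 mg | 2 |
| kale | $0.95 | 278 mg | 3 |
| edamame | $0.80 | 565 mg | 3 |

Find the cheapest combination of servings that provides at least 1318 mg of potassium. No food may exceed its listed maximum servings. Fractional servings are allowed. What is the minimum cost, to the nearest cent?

Cost per mg of potassium: edamame $0.0014, kale $0.0034, quinoa $0.0058.
Take 2.333 servings of edamame: +1318.0 mg potassium for $1.87 (total $1.87, still need 0.0 mg).
Greedy by cheapest-per-mg is optimal for a single linear constraint, so the minimum cost is $1.87.

$1.87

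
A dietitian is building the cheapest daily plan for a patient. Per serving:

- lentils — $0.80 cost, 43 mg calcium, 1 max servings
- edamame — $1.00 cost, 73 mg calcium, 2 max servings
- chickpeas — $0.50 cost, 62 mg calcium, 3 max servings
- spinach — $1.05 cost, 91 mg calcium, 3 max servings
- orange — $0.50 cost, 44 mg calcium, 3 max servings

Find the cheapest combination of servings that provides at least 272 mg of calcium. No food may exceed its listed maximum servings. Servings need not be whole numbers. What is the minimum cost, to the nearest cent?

$2.48

Cost per mg of calcium: chickpeas $0.0081, orange $0.0114, spinach $0.0115, edamame $0.0137, lentils $0.0186.
Take 3 servings of chickpeas: +186.0 mg calcium for $1.50 (total $1.50, still need 86.0 mg).
Take 1.955 servings of orange: +86.0 mg calcium for $0.98 (total $2.48, still need 0.0 mg).
Filling from the cheapest source first is optimal under one linear minimum: $2.48.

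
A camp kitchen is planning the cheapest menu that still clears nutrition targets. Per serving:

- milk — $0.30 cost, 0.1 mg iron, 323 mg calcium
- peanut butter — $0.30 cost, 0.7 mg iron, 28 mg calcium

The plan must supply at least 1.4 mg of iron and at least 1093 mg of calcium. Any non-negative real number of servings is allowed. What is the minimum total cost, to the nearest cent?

Two binding constraints pin down two serving amounts, so the optimal mix uses at most two foods. The candidates are each food alone (scaled to the tighter of iron/calcium) and each pair with both constraints tight.
milk only: max(1.4/0.1, 1093/323) = 14 servings → $4.20.
peanut butter only: max(1.4/0.7, 1093/28) = 39.04 servings → $11.71.
milk + peanut butter with both tight: 3.251 servings and 1.536 servings → $1.44.
The minimum over all feasible corners is $1.44.

$1.44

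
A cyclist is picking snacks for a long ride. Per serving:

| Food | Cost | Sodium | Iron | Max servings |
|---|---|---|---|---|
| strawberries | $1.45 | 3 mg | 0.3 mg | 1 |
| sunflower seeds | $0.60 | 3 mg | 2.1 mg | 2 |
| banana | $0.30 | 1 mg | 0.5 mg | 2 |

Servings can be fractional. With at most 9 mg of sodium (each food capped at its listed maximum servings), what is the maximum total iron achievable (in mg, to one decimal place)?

Iron per mg sodium: sunflower seeds 0.7, banana 0.5, strawberries 0.1.
Take 2 servings of sunflower seeds: uses 6 mg sodium, +4.2 mg iron (running total 4.2 mg).
Take 2 servings of banana: uses 2 mg sodium, +1.0 mg iron (running total 5.2 mg).
Take 0.3333 servings of strawberries: uses 1 mg sodium, +0.1 mg iron (running total 5.3 mg).
Greedy by best ratio exhausts the sodium allowance optimally: 5.3 mg.

5.3 mg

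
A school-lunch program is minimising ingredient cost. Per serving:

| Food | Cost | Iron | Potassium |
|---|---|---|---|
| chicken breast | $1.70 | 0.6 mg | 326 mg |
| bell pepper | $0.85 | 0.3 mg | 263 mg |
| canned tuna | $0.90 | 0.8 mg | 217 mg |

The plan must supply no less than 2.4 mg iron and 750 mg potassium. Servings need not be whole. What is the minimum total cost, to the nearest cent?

$2.98

Two binding constraints pin down two serving amounts, so the optimal mix uses at most two foods. The candidates are each food alone (scaled to the tighter of iron/potassium) and each pair with both constraints tight.
chicken breast only: max(2.4/0.6, 750/326) = 4 servings → $6.80.
bell pepper only: max(2.4/0.3, 750/263) = 8 servings → $6.80.
canned tuna only: max(2.4/0.8, 750/217) = 3.456 servings → $3.11.
chicken breast + bell pepper: intersection lies outside the first quadrant.
chicken breast + canned tuna with both tight: 0.6064 servings and 2.545 servings → $3.32.
bell pepper + canned tuna with both tight: 0.5451 servings and 2.796 servings → $2.98.
So the least-cost plan costs $2.98.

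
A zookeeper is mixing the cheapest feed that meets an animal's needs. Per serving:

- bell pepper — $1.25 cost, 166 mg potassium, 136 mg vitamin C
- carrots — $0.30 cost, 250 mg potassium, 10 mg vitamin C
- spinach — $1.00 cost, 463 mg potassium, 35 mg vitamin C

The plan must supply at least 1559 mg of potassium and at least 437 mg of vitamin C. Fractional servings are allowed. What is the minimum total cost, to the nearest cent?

$4.91

bell pepper only: max(1559/166, 437/136) = 9.392 servings → $11.74.
carrots only: max(1559/250, 437/10) = 43.7 servings → $13.11.
spinach only: max(1559/463, 437/35) = 12.49 servings → $12.49.
bell pepper + carrots with both tight: 2.896 servings and 4.313 servings → $4.91.
bell pepper + spinach with both tight: 2.585 servings and 2.44 servings → $5.67.
carrots + spinach with both targets exact would need a negative amount; discard.
The minimum over all feasible corners is $4.91.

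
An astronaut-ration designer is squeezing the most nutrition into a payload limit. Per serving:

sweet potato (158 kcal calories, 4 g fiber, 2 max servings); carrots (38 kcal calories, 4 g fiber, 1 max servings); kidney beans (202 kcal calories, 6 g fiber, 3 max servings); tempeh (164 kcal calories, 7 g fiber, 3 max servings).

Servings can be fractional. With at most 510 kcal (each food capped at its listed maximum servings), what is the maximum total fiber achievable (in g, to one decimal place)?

Fiber per kcal: carrots 0.1053, tempeh 0.04268, kidney beans 0.0297, sweet potato 0.02532.
Take 1 serving of carrots: uses 38 kcal, +4.0 g fiber (running total 4.0 g).
Take 2.878 servings of tempeh: uses 472 kcal, +20.1 g fiber (running total 24.1 g).
Filling greedily by fiber-per-kcal is optimal for one linear limit, giving 24.1 g.

24.1 g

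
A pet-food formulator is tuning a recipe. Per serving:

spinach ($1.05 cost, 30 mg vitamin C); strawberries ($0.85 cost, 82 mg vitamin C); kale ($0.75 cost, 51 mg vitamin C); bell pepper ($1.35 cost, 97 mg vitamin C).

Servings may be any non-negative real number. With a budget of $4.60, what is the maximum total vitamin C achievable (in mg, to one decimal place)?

443.8 mg

Vitamin C per dollar: strawberries 96.47, bell pepper 71.85, kale 68, spinach 28.57.
With no serving limits, spend the whole cost allowance on strawberries: $4.60 / $0.85 × 82 mg = 443.8 mg.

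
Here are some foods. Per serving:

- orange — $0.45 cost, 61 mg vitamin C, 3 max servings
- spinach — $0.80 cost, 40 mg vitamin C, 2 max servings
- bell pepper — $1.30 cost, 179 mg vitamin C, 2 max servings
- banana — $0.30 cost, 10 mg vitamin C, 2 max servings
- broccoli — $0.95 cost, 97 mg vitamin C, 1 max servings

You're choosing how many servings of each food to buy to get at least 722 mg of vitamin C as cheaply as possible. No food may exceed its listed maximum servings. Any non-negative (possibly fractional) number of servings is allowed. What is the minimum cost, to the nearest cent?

$6.62

Cost per mg of vitamin C: bell pepper $0.0073, orange $0.0074, broccoli $0.0098, spinach $0.0200, banana $0.0300.
Take 2 servings of bell pepper: +358.0 mg vitamin C for $2.60 (total $2.60, still need 364.0 mg).
Take 3 servings of orange: +183.0 mg vitamin C for $1.35 (total $3.95, still need 181.0 mg).
Take 1 serving of broccoli: +97.0 mg vitamin C for $0.95 (total $4.90, still need 84.0 mg).
Take 2 servings of spinach: +80.0 mg vitamin C for $1.60 (total $6.50, still need 4.0 mg).
Take 0.4 servings of banana: +4.0 mg vitamin C for $0.12 (total $6.62, still need 0.0 mg).
Filling from the cheapest source first is optimal under one linear minimum: $6.62.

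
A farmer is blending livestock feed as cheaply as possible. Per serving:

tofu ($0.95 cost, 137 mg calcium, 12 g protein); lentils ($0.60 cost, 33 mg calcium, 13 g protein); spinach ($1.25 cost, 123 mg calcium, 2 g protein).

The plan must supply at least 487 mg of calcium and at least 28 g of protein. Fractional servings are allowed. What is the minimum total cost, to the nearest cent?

$3.38

This is a tiny linear program; its minimum lies at a vertex of the feasible set. List the vertices and price them.
tofu only: max(487/137, 28/12) = 3.555 servings → $3.38.
lentils only: max(487/33, 28/13) = 14.76 servings → $8.85.
spinach only: max(487/123, 28/2) = 14 servings → $17.50.
tofu + lentils: intersection lies outside the first quadrant.
tofu + spinach with both tight: 2.055 servings and 1.671 servings → $4.04.
lentils + spinach with both tight: 1.611 servings and 3.527 servings → $5.38.
Cheapest feasible corner: $3.38.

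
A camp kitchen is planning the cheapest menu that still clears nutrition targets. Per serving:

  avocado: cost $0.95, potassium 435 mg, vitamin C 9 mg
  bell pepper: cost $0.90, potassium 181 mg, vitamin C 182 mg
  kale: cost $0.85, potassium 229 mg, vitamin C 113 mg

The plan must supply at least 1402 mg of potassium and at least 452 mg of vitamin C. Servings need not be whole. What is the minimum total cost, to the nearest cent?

Two binding constraints pin down two serving amounts, so the optimal mix uses at most two foods. The candidates are each food alone (scaled to the tighter of potassium/vitamin C) and each pair with both constraints tight.
avocado only: max(1402/435, 452/9) = 50.22 servings → $47.71.
bell pepper only: max(1402/181, 452/182) = 7.746 servings → $6.97.
kale only: max(1402/229, 452/113) = 6.122 servings → $5.20.
avocado + bell pepper with both tight: 2.236 servings and 2.373 servings → $4.26.
avocado + kale with both tight: 1.166 servings and 3.907 servings → $4.43.
bell pepper + kale: the both-tight solution has a negative serving — not a feasible corner.
The minimum over all feasible corners is $4.26.

$4.26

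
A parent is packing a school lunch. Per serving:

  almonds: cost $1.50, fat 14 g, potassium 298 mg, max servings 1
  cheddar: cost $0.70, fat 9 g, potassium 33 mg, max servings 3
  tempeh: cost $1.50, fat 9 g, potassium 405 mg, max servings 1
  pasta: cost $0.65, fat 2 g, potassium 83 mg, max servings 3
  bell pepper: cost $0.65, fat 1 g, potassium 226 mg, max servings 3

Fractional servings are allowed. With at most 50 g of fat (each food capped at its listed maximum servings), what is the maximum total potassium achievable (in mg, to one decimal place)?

Potassium per g fat: bell pepper 226, tempeh 45, pasta 41.5, almonds 21.29, cheddar 3.667.
Take 3 servings of bell pepper: uses 3 g fat, +678.0 mg potassium (running total 678.0 mg).
Take 1 serving of tempeh: uses 9 g fat, +405.0 mg potassium (running total 1083.0 mg).
Take 3 servings of pasta: uses 6 g fat, +249.0 mg potassium (running total 1332.0 mg).
Take 1 serving of almonds: uses 14 g fat, +298.0 mg potassium (running total 1630.0 mg).
Take 2 servings of cheddar: uses 18 g fat, +66.0 mg potassium (running total 1696.0 mg).
Filling greedily by potassium-per-g fat is optimal for one linear limit, giving 1696.0 mg.

1696.0 mg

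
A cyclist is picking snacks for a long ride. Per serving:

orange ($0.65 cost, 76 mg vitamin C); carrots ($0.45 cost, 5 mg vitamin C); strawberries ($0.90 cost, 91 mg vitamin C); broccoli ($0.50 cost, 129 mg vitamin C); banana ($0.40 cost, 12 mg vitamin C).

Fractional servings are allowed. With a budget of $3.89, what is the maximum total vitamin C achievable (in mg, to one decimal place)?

1003.6 mg

Vitamin C per dollar: broccoli 258, orange 116.9, strawberries 101.1, banana 30, carrots 11.11.
With no serving limits, spend the whole cost allowance on broccoli: $3.89 / $0.50 × 129 mg = 1003.6 mg.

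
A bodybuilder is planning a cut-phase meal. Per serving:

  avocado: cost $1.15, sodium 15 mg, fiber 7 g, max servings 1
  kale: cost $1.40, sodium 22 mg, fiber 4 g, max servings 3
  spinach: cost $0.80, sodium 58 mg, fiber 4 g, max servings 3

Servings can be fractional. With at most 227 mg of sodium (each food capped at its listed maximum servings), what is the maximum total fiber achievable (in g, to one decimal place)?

29.1 g

Fiber per mg sodium: avocado 0.4667, kale 0.1818, spinach 0.06897.
Take 1 serving of avocado: uses 15 mg sodium, +7.0 g fiber (running total 7.0 g).
Take 3 servings of kale: uses 66 mg sodium, +12.0 g fiber (running total 19.0 g).
Take 2.517 servings of spinach: uses 146 mg sodium, +10.1 g fiber (running total 29.1 g).
Greedy by best ratio exhausts the sodium allowance optimally: 29.1 g.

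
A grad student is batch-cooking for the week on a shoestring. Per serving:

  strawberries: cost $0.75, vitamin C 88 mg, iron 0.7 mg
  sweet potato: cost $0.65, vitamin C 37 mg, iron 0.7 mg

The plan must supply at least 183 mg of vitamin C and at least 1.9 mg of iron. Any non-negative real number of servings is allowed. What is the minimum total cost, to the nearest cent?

$1.93

strawberries only: max(183/88, 1.9/0.7) = 2.714 servings → $2.04.
sweet potato only: max(183/37, 1.9/0.7) = 4.946 servings → $3.21.
strawberries + sweet potato with both tight: 1.619 servings and 1.095 servings → $1.93.
The minimum over all feasible corners is $1.93.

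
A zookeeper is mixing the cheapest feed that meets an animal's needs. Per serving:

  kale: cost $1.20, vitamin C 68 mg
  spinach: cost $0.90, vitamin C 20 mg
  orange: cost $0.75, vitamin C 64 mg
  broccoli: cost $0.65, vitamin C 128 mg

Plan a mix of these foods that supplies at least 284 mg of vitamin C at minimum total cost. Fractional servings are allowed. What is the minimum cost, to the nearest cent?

Cost per mg of vitamin C: broccoli $0.0051, orange $0.0117, kale $0.0176, spinach $0.0450.
With no serving limits, use only broccoli: 284 mg / 128 mg = 2.219 servings × $0.65 = $1.44.

$1.44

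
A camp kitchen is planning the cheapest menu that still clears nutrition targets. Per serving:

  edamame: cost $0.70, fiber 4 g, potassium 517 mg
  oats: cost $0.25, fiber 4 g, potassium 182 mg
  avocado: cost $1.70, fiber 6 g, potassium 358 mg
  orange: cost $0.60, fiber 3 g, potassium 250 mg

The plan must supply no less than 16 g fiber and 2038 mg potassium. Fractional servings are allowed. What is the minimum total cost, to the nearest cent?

$2.76

At the optimum either one food covers both requirements or two foods hit both targets exactly; no other combination can be cheaper.
edamame only: max(16/4, 2038/517) = 4 servings → $2.80.
oats only: max(16/4, 2038/182) = 11.2 servings → $2.80.
avocado only: max(16/6, 2038/358) = 5.693 servings → $9.68.
orange only: max(16/3, 2038/250) = 8.152 servings → $4.89.
edamame + oats with both tight: 3.91 servings and 0.08955 servings → $2.76.
edamame + avocado with both tight: 3.892 servings and 0.07186 servings → $2.85.
edamame + orange with both tight: 3.837 servings and 0.2178 servings → $2.82.
oats + avocado with both targets exact would need a negative amount; discard.
oats + orange: intersection lies outside the first quadrant.
avocado + orange: the both-tight solution has a negative serving — not a feasible corner.
Cheapest feasible corner: $2.76.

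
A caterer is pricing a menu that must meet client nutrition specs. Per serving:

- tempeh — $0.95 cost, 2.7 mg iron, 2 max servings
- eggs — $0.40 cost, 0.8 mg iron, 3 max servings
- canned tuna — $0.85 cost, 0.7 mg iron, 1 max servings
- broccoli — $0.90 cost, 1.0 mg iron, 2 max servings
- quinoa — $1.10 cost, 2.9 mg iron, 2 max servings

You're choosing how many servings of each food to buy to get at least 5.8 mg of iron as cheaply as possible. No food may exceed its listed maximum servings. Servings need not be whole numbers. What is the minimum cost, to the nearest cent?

$2.05

Cost per mg of iron: tempeh $0.3519, quinoa $0.3793, eggs $0.5000, broccoli $0.9000, canned tuna $1.2143.
Take 2 servings of tempeh: +5.4 mg iron for $1.90 (total $1.90, still need 0.4 mg).
Take 0.1379 servings of quinoa: +0.4 mg iron for $0.15 (total $2.05, still need 0.0 mg).
Filling from the cheapest source first is optimal under one linear minimum: $2.05.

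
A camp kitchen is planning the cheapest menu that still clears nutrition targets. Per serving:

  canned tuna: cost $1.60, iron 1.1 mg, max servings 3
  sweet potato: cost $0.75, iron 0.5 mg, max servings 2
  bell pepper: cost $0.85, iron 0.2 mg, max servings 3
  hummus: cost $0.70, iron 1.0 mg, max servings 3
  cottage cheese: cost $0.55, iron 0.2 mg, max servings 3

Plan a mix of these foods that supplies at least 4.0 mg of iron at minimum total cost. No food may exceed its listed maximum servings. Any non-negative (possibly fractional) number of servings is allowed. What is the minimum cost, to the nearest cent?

Cost per mg of iron: hummus $0.7000, canned tuna $1.4545, sweet potato $1.5000, cottage cheese $2.7500, bell pepper $4.2500.
Take 3 servings of hummus: +3.0 mg iron for $2.10 (total $2.10, still need 1.0 mg).
Take 0.9091 servings of canned tuna: +1.0 mg iron for $1.45 (total $3.55, still need 0.0 mg).
Filling from the cheapest source first is optimal under one linear minimum: $3.55.

$3.55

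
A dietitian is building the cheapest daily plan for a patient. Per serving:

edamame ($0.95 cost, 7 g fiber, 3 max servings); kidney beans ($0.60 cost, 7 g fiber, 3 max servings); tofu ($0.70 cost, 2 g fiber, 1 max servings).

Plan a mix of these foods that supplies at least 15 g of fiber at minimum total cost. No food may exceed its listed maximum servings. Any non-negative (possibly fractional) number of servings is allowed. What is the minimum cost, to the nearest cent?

Cost per g of fiber: kidney beans $0.0857, edamame $0.1357, tofu $0.3500.
Take 2.143 servings of kidney beans: +15.0 g fiber for $1.29 (total $1.29, still need 0.0 g).
Greedy by cheapest-per-g is optimal for a single linear constraint, so the minimum cost is $1.29.

$1.29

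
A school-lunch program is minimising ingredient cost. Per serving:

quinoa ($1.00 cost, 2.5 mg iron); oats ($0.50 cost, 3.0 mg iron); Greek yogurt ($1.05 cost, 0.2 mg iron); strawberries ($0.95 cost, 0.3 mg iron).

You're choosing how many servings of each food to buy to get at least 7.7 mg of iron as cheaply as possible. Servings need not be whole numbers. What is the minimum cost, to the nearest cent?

$1.28

Cost per mg of iron: oats $0.1667, quinoa $0.4000, strawberries $3.1667, Greek yogurt $5.2500.
With no serving limits, use only oats: 7.7 mg / 3.0 mg = 2.567 servings × $0.50 = $1.28.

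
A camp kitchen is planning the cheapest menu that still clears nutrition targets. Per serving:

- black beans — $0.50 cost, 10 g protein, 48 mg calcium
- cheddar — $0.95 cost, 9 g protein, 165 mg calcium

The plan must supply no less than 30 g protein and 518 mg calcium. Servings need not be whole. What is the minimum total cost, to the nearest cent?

$3.04

With two linear requirements the optimum uses one or two foods; enumerate the corners.
black beans only: max(30/10, 518/48) = 10.79 servings → $5.40.
cheddar only: max(30/9, 518/165) = 3.333 servings → $3.17.
black beans + cheddar with both tight: 0.2365 servings and 3.071 servings → $3.04.
Cheapest feasible corner: $3.04.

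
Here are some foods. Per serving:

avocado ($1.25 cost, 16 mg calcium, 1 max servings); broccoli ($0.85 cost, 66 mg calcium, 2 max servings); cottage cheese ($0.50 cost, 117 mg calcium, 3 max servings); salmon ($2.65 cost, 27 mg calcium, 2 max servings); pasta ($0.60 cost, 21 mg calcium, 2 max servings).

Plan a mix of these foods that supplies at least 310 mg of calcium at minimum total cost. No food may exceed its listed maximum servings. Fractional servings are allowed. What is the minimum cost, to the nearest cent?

Cost per mg of calcium: cottage cheese $0.0043, broccoli $0.0129, pasta $0.0286, avocado $0.0781, salmon $0.0981.
Take 2.65 servings of cottage cheese: +310.0 mg calcium for $1.32 (total $1.32, still need 0.0 mg).
Filling from the cheapest source first is optimal under one linear minimum: $1.32.

$1.32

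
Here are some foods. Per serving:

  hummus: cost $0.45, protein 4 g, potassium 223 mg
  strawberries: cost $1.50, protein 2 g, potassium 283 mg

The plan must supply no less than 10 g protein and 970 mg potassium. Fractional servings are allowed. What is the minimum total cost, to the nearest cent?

$1.96

With two linear requirements the optimum uses one or two foods; enumerate the corners.
hummus only: max(10/4, 970/223) = 4.35 servings → $1.96.
strawberries only: max(10/2, 970/283) = 5 servings → $7.50.
hummus + strawberries with both tight: 1.297 servings and 2.405 servings → $4.19.
So the least-cost plan costs $1.96.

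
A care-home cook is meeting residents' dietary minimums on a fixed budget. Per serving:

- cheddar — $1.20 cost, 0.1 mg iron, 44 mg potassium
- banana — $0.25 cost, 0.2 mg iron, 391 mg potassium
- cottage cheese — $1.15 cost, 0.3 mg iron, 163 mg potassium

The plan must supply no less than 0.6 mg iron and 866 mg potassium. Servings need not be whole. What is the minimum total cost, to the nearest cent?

$0.75

A basic optimal solution has at most two foods positive. Try each food alone and each pair with both targets met exactly.
cheddar only: max(0.6/0.1, 866/44) = 19.68 servings → $23.62.
banana only: max(0.6/0.2, 866/391) = 3 servings → $0.75.
cottage cheese only: max(0.6/0.3, 866/163) = 5.313 servings → $6.11.
cheddar + banana with both tight: 2.026 servings and 1.987 servings → $2.93.
cheddar + cottage cheese with both targets exact would need a negative amount; discard.
banana + cottage cheese with both tight: 1.913 servings and 0.7249 servings → $1.31.
The minimum over all feasible corners is $0.75.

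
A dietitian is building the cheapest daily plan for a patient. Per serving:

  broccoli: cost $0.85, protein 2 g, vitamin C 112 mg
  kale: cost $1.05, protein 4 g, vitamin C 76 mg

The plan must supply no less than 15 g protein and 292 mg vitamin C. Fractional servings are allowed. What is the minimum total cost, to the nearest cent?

An LP optimum is at a vertex; with two nutrient constraints at most two foods are used. Check each candidate.
broccoli only: max(15/2, 292/112) = 7.5 servings → $6.38.
kale only: max(15/4, 292/76) = 3.842 servings → $4.03.
broccoli + kale with both tight: 0.09459 servings and 3.703 servings → $3.97.
Cheapest feasible corner: $3.97.

$3.97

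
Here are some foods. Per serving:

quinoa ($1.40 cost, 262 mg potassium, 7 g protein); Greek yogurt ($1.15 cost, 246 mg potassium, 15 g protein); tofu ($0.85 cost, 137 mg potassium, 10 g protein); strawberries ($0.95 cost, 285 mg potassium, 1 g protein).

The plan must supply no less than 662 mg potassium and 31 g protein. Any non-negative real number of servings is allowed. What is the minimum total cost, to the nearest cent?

$2.88

Minimising a linear cost over {potassium ≥ 662, protein ≥ 31, servings ≥ 0} — the optimum is at a vertex, using one or two foods.
quinoa only: max(662/262, 31/7) = 4.429 servings → $6.20.
Greek yogurt only: max(662/246, 31/15) = 2.691 servings → $3.09.
tofu only: max(662/137, 31/10) = 4.832 servings → $4.11.
strawberries only: max(662/285, 31/1) = 31 servings → $29.45.
quinoa + Greek yogurt with both tight: 1.043 servings and 1.58 servings → $3.28.
quinoa + tofu with both tight: 1.429 servings and 2.1 servings → $3.79.
quinoa + strawberries: the both-tight solution has a negative serving — not a feasible corner.
Greek yogurt + tofu with both targets exact would need a negative amount; discard.
Greek yogurt + strawberries with both tight: 2.029 servings and 0.5719 servings → $2.88.
tofu + strawberries with both tight: 3.013 servings and 0.8747 servings → $3.39.
Cheapest feasible corner: $2.88.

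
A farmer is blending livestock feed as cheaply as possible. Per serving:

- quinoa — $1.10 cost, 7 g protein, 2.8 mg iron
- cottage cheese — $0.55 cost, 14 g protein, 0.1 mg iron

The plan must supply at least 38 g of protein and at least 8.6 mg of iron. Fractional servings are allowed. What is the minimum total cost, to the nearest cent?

A basic optimal solution has at most two foods positive. Try each food alone and each pair with both targets met exactly.
quinoa only: max(38/7, 8.6/2.8) = 5.429 servings → $5.97.
cottage cheese only: max(38/14, 8.6/0.1) = 86 servings → $47.30.
quinoa + cottage cheese with both tight: 3.029 servings and 1.2 servings → $3.99.
The minimum over all feasible corners is $3.99.

$3.99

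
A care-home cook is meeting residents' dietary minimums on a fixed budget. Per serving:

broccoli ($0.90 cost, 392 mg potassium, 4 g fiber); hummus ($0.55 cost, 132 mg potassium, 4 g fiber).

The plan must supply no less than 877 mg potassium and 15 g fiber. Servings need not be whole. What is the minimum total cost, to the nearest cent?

$2.58

An LP optimum is at a vertex; with two nutrient constraints at most two foods are used. Check each candidate.
broccoli only: max(877/392, 15/4) = 3.75 servings → $3.38.
hummus only: max(877/132, 15/4) = 6.644 servings → $3.65.
broccoli + hummus with both tight: 1.469 servings and 2.281 servings → $2.58.
The minimum over all feasible corners is $2.58.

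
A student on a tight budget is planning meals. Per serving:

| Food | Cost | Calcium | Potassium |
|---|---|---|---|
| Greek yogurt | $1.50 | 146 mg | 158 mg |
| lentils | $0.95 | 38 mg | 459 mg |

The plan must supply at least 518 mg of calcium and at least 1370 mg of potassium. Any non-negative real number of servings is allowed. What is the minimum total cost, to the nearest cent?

$6.41

Greek yogurt only: max(518/146, 1370/158) = 8.671 servings → $13.01.
lentils only: max(518/38, 1370/459) = 13.63 servings → $12.95.
Greek yogurt + lentils with both tight: 3.044 servings and 1.937 servings → $6.41.
The minimum over all feasible corners is $6.41.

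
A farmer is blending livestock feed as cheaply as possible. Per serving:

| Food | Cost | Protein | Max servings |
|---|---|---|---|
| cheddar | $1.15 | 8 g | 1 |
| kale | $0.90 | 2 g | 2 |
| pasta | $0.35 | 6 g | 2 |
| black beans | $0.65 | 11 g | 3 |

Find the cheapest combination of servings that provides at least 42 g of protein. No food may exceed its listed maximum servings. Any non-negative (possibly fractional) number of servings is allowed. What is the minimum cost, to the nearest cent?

Cost per g of protein: pasta $0.0583, black beans $0.0591, cheddar $0.1437, kale $0.4500.
Take 2 servings of pasta: +12.0 g protein for $0.70 (total $0.70, still need 30.0 g).
Take 2.727 servings of black beans: +30.0 g protein for $1.77 (total $2.47, still need 0.0 g).
Filling from the cheapest source first is optimal under one linear minimum: $2.47.

$2.47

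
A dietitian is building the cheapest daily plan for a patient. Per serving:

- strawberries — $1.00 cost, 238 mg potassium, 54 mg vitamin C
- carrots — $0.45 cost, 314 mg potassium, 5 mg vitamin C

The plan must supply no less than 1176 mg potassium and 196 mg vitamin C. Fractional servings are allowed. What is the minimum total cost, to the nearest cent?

At the optimum either one food covers both requirements or two foods hit both targets exactly; no other combination can be cheaper.
strawberries only: max(1176/238, 196/54) = 4.941 servings → $4.94.
carrots only: max(1176/314, 196/5) = 39.2 servings → $17.64.
strawberries + carrots with both tight: 3.531 servings and 1.069 servings → $4.01.
Cheapest feasible corner: $4.01.

$4.01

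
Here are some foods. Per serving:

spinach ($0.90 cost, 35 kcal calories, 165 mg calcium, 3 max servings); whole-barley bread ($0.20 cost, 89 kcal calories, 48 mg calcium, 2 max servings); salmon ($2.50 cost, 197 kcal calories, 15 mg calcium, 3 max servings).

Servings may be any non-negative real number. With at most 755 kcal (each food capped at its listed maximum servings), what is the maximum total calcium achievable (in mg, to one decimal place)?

626.9 mg

Calcium per kcal: spinach 4.714, whole-barley bread 0.5393, salmon 0.07614.
Take 3 servings of spinach: uses 105 kcal, +495.0 mg calcium (running total 495.0 mg).
Take 2 servings of whole-barley bread: uses 178 kcal, +96.0 mg calcium (running total 591.0 mg).
Take 2.396 servings of salmon: uses 472 kcal, +35.9 mg calcium (running total 626.9 mg).
Filling greedily by calcium-per-kcal is optimal for one linear limit, giving 626.9 mg.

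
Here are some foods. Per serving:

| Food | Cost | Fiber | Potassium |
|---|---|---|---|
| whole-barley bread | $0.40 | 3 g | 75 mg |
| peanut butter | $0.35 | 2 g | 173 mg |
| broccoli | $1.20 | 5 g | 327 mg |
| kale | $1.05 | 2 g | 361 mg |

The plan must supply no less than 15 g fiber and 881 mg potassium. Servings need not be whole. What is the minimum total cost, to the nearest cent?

$2.34

For a min-cost LP with two ≥-constraints, a basic feasible solution has at most two positive variables.
whole-barley bread only: max(15/3, 881/75) = 11.75 servings → $4.70.
peanut butter only: max(15/2, 881/173) = 7.5 servings → $2.62.
broccoli only: max(15/5, 881/327) = 3 servings → $3.60.
kale only: max(15/2, 881/361) = 7.5 servings → $7.88.
whole-barley bread + peanut butter with both tight: 2.257 servings and 4.114 servings → $2.34.
whole-barley bread + broccoli with both tight: 0.8251 servings and 2.505 servings → $3.34.
whole-barley bread + kale with both tight: 3.915 servings and 1.627 servings → $3.27.
peanut butter + broccoli: the both-tight solution has a negative serving — not a feasible corner.
peanut butter + kale: the both-tight solution has a negative serving — not a feasible corner.
broccoli + kale with both targets exact would need a negative amount; discard.
Cheapest feasible corner: $2.34.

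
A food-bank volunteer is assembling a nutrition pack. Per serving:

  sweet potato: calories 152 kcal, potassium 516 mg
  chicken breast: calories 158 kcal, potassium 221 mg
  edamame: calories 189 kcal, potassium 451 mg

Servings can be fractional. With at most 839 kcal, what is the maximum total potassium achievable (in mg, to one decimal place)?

2848.2 mg

Potassium per kcal: sweet potato 3.395, edamame 2.386, chicken breast 1.399.
With no serving limits, spend the whole calories allowance on sweet potato: 839 kcal / 152 kcal × 516 mg = 2848.2 mg.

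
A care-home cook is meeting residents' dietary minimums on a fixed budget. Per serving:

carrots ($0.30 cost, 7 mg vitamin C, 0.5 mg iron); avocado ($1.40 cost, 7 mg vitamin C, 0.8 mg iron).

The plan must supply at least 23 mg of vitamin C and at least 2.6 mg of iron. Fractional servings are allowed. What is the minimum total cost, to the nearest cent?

Two binding constraints pin down two serving amounts, so the optimal mix uses at most two foods. The candidates are each food alone (scaled to the tighter of vitamin C/iron) and each pair with both constraints tight.
carrots only: max(23/7, 2.6/0.5) = 5.2 servings → $1.56.
avocado only: max(23/7, 2.6/0.8) = 3.286 servings → $4.60.
carrots + avocado with both tight: 0.09524 servings and 3.19 servings → $4.50.
Cheapest feasible corner: $1.56.

$1.56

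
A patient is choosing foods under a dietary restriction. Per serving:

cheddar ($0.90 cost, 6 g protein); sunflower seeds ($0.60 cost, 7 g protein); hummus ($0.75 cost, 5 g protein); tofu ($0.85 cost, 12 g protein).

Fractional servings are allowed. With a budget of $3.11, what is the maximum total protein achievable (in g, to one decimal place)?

Protein per dollar: tofu 14.12, sunflower seeds 11.67, cheddar 6.667, hummus 6.667.
With no serving limits, spend the whole cost allowance on tofu: $3.11 / $0.85 × 12 g = 43.9 g.

43.9 g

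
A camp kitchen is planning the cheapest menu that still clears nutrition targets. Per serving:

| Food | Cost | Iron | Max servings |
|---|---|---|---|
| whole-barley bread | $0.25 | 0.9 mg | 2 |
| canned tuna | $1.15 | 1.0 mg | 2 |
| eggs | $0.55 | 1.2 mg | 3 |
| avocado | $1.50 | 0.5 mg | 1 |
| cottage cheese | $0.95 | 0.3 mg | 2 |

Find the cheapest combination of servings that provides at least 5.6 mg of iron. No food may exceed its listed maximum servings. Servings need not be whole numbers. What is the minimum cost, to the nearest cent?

$2.38

Cost per mg of iron: whole-barley bread $0.2778, eggs $0.4583, canned tuna $1.1500, avocado $3.0000, cottage cheese $3.1667.
Take 2 servings of whole-barley bread: +1.8 mg iron for $0.50 (total $0.50, still need 3.8 mg).
Take 3 servings of eggs: +3.6 mg iron for $1.65 (total $2.15, still need 0.2 mg).
Take 0.2 servings of canned tuna: +0.2 mg iron for $0.23 (total $2.38, still need 0.0 mg).
Filling from the cheapest source first is optimal under one linear minimum: $2.38.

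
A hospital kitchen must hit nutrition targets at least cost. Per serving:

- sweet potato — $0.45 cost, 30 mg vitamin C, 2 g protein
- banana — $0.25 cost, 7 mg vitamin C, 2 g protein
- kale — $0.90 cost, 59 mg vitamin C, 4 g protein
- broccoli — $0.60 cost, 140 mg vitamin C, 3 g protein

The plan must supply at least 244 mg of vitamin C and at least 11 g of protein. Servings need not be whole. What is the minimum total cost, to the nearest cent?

$1.73

For a min-cost LP with two ≥-constraints, a basic feasible solution has at most two positive variables.
sweet potato only: max(244/30, 11/2) = 8.133 servings → $3.66.
banana only: max(244/7, 11/2) = 34.86 servings → $8.71.
kale only: max(244/59, 11/4) = 4.136 servings → $3.72.
broccoli only: max(244/140, 11/3) = 3.667 servings → $2.20.
sweet potato + banana: the both-tight solution has a negative serving — not a feasible corner.
sweet potato + kale: intersection lies outside the first quadrant.
sweet potato + broccoli with both tight: 4.253 servings and 0.8316 servings → $2.41.
banana + kale: intersection lies outside the first quadrant.
banana + broccoli with both tight: 3.12 servings and 1.587 servings → $1.73.
kale + broccoli with both tight: 2.11 servings and 0.8538 servings → $2.41.
Cheapest feasible corner: $1.73.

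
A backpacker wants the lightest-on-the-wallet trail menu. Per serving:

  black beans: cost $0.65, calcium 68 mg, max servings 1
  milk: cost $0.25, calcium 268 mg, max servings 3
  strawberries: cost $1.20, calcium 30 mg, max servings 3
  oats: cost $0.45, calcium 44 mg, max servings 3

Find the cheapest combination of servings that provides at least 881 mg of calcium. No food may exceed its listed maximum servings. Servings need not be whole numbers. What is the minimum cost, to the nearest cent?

$1.49

Cost per mg of calcium: milk $0.0009, black beans $0.0096, oats $0.0102, strawberries $0.0400.
Take 3 servings of milk: +804.0 mg calcium for $0.75 (total $0.75, still need 77.0 mg).
Take 1 serving of black beans: +68.0 mg calcium for $0.65 (total $1.40, still need 9.0 mg).
Take 0.2045 servings of oats: +9.0 mg calcium for $0.09 (total $1.49, still need 0.0 mg).
Filling from the cheapest source first is optimal under one linear minimum: $1.49.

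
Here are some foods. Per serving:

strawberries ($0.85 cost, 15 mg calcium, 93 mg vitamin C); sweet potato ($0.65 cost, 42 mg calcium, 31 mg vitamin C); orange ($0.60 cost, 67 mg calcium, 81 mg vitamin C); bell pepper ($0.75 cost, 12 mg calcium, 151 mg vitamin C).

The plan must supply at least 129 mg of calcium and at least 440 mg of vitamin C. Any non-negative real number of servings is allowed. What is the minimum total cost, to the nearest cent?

$2.49

Compare the cost at each extreme point of the feasible region.
strawberries only: max(129/15, 440/93) = 8.6 servings → $7.31.
sweet potato only: max(129/42, 440/31) = 14.19 servings → $9.23.
orange only: max(129/67, 440/81) = 5.432 servings → $3.26.
bell pepper only: max(129/12, 440/151) = 10.75 servings → $8.06.
strawberries + sweet potato with both tight: 4.208 servings and 1.568 servings → $4.60.
strawberries + orange with both tight: 3.794 servings and 1.076 servings → $3.87.
strawberries + bell pepper with both targets exact would need a negative amount; discard.
sweet potato + orange: intersection lies outside the first quadrant.
sweet potato + bell pepper with both tight: 2.378 servings and 2.426 servings → $3.37.
orange + bell pepper with both tight: 1.553 servings and 2.081 servings → $2.49.
The minimum over all feasible corners is $2.49.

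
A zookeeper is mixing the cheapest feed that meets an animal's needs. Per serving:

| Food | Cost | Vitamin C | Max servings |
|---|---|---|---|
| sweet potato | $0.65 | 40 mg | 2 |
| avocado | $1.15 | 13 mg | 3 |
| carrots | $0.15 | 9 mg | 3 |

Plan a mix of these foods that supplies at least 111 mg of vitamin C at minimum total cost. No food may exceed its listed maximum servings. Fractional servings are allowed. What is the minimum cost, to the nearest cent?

Cost per mg of vitamin C: sweet potato $0.0163, carrots $0.0167, avocado $0.0885.
Take 2 servings of sweet potato: +80.0 mg vitamin C for $1.30 (total $1.30, still need 31.0 mg).
Take 3 servings of carrots: +27.0 mg vitamin C for $0.45 (total $1.75, still need 4.0 mg).
Take 0.3077 servings of avocado: +4.0 mg vitamin C for $0.35 (total $2.10, still need 0.0 mg).
Filling from the cheapest source first is optimal under one linear minimum: $2.10.

$2.10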